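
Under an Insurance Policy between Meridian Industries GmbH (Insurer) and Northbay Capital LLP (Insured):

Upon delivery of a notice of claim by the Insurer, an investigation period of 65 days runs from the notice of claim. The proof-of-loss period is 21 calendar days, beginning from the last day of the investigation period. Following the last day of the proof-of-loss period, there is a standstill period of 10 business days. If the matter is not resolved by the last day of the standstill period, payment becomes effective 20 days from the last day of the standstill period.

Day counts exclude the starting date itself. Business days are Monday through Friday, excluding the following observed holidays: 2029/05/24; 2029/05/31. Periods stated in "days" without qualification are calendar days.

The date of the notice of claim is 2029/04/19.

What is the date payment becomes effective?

Adding 65 calendar days to 2029/04/19 gives 2029/06/23, which is the last day of the investigation period.
The last day of the proof-of-loss period: 21 calendar days after 2029/06/23 is 2029/07/14.
The last day of the standstill period: 10 business days after Saturday, 2029/07/14, skipping weekends — Jul 16, Jul 17, Jul 18, Jul 19, Jul 20, Jul 23, Jul 24, Jul 25, Jul 26, Jul 27 — lands on Friday, 2029/07/27.
The date payment becomes effective: 20 calendar days after 2029/07/27 is 2029/08/16.

2029/08/16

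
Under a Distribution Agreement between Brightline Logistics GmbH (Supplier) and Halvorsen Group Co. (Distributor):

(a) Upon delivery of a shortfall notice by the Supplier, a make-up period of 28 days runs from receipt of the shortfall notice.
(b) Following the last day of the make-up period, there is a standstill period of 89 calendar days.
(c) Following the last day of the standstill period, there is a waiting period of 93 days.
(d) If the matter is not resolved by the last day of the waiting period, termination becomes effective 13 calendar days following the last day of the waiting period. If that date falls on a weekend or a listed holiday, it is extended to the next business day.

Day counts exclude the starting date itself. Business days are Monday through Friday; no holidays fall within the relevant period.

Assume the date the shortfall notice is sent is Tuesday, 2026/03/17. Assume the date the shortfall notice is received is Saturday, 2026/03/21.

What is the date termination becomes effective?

2026/10/30

Adding 28 calendar days to 2026/03/21 gives 2026/04/18, which is the last day of the make-up period.
The last day of the standstill period: 89 calendar days after 2026/04/18 is 2026/07/16.
Adding 93 calendar days to 2026/07/16 gives 2026/10/17, which is the last day of the waiting period.
Adding 13 calendar days to 2026/10/17 gives 2026/10/30, which is the date termination becomes effective. 2026/10/30 is a Friday, so no roll-forward applies.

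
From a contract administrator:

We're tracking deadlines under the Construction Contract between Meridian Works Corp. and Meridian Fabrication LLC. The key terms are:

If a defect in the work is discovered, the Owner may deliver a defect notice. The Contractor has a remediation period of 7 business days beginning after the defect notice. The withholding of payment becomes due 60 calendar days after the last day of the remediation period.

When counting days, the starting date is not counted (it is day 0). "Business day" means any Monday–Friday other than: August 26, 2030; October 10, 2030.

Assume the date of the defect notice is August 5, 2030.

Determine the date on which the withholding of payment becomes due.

The last day of the remediation period: counting 7 business days from Monday, August 5, 2030 (Aug 6, Aug 7, Aug 8, Aug 9, Aug 12, Aug 13, Aug 14, skipping weekends) reaches Wednesday, August 14, 2030.
The date on which the withholding of payment becomes due: 60 calendar days after August 14, 2030 is October 13, 2030.

October 13, 2030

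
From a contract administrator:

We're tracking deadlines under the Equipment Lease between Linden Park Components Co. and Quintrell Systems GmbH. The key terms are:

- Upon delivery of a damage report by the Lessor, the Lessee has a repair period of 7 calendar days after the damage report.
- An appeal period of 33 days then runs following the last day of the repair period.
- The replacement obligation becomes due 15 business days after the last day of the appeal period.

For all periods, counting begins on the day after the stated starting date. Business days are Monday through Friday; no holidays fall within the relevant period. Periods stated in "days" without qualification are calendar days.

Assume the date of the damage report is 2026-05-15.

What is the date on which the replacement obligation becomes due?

The last day of the repair period: 2026-05-15 + 7 days = 2026-05-22.
Adding 33 calendar days to 2026-05-22 gives 2026-06-24, which is the last day of the appeal period.
The date on which the replacement obligation becomes due: 15 business days after Wednesday, 2026-06-24, skipping weekends — Jun 25, Jun 26, Jun 29, Jun 30, …, Jul 13, Jul 14, Jul 15 — lands on Wednesday, 2026-07-15.

2026-07-15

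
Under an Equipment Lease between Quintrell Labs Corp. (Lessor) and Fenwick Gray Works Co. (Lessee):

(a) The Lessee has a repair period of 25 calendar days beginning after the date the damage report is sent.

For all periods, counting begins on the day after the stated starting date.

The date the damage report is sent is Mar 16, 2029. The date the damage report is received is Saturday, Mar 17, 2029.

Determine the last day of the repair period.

Apr 10, 2029

The last day of the repair period: 25 calendar days after Mar 16, 2029 is Apr 10, 2029.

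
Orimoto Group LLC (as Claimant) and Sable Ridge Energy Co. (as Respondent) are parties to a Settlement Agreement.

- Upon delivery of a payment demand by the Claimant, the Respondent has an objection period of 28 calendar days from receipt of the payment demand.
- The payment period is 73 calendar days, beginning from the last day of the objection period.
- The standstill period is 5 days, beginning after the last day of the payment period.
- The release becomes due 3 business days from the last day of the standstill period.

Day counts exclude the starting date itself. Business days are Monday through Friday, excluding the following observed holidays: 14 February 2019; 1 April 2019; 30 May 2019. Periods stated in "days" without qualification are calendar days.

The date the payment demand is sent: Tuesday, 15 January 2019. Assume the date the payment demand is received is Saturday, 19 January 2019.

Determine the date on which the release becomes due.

8 May 2019

The last day of the objection period: 19 January 2019 + 28 days = 16 February 2019.
The last day of the payment period: 16 February 2019 + 73 days = 30 April 2019.
Adding 5 calendar days to 30 April 2019 gives 5 May 2019, which is the last day of the standstill period.
The date on which the release becomes due: counting 3 business days from Sunday, 5 May 2019 (May 6, May 7, May 8, skipping weekends) reaches Wednesday, 8 May 2019.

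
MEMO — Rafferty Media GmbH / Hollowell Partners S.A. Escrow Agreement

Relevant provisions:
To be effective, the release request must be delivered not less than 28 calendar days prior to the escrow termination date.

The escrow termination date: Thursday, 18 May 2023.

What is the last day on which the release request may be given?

20 April 2023

18 May 2023 minus 28 days is 20 April 2023.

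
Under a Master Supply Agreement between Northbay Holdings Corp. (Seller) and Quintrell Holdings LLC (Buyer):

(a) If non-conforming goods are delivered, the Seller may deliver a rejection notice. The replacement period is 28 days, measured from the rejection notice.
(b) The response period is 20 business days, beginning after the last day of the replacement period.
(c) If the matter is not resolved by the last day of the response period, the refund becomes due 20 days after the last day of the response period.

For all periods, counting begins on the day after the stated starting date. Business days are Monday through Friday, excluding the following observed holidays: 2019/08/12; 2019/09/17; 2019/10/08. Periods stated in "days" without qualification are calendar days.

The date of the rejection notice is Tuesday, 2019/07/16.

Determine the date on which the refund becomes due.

Adding 28 calendar days to 2019/07/16 gives 2019/08/13, which is the last day of the replacement period.
From Tuesday, 2019/08/13, 20 business days (Aug 14, Aug 15, Aug 16, Aug 19, …, Sep 6, Sep 9, Sep 10, skipping weekends) brings us to Tuesday, 2019/09/10, which is the last day of the response period.
The date on which the refund becomes due: 2019/09/10 + 20 days = 2019/09/30.

2019/09/30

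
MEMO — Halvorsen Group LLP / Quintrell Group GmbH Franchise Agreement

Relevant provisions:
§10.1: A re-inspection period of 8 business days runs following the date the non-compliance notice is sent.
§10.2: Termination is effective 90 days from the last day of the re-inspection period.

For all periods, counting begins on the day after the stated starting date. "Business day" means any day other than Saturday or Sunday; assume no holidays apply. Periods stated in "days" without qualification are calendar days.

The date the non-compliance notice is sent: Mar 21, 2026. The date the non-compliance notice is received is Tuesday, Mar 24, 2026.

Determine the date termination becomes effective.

From Saturday, Mar 21, 2026, 8 business days (Mar 23, Mar 24, Mar 25, Mar 26, Mar 27, Mar 30, Mar 31, Apr 1, skipping weekends) brings us to Wednesday, Apr 1, 2026, which is the last day of the re-inspection period.
The date termination becomes effective: Apr 1, 2026 + 90 days = Jun 30, 2026.

Jun 30, 2026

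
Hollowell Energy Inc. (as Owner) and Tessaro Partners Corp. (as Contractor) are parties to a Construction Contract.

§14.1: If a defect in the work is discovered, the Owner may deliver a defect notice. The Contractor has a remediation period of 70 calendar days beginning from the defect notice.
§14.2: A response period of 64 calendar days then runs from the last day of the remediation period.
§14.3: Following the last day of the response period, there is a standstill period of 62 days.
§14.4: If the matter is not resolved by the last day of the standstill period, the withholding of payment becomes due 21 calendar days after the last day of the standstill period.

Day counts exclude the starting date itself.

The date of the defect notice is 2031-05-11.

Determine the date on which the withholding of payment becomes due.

Adding 70 calendar days to 2031-05-11 gives 2031-07-20, which is the last day of the remediation period.
The last day of the response period: 2031-07-20 + 64 days = 2031-09-22.
Adding 62 calendar days to 2031-09-22 gives 2031-11-23, which is the last day of the standstill period.
The date on which the withholding of payment becomes due: 2031-11-23 + 21 days = 2031-12-14.

2031-12-14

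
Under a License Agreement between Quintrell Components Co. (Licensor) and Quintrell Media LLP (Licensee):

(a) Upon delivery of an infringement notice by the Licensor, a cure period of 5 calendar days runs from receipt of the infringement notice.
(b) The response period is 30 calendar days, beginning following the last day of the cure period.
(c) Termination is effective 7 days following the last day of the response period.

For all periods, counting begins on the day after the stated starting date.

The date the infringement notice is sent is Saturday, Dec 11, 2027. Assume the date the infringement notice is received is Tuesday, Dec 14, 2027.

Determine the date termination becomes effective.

Jan 25, 2028

The last day of the cure period: Dec 14, 2027 + 5 days = Dec 19, 2027.
Adding 30 calendar days to Dec 19, 2027 gives Jan 18, 2028, which is the last day of the response period.
The date termination becomes effective: Jan 18, 2028 + 7 days = Jan 25, 2028.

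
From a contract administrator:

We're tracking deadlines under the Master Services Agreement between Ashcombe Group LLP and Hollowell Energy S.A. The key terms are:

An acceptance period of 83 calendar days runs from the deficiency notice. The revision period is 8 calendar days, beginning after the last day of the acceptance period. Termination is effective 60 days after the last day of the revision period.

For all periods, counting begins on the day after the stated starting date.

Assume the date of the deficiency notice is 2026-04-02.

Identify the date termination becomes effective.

2026-08-31

The last day of the acceptance period: 2026-04-02 + 83 days = 2026-06-24.
Adding 8 calendar days to 2026-06-24 gives 2026-07-02, which is the last day of the revision period.
Adding 60 calendar days to 2026-07-02 gives 2026-08-31, which is the date termination becomes effective.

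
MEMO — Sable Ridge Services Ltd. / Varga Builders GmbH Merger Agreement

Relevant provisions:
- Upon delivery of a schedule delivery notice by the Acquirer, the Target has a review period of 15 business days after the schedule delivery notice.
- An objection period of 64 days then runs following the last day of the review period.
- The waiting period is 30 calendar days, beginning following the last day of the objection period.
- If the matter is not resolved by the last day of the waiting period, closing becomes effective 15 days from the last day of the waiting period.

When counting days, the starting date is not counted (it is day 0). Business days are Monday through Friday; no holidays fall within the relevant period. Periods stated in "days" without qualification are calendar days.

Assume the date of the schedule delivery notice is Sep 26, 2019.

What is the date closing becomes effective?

From Thursday, Sep 26, 2019, 15 business days (Sep 27, Sep 30, Oct 1, Oct 2, …, Oct 15, Oct 16, Oct 17, skipping weekends) brings us to Thursday, Oct 17, 2019, which is the last day of the review period.
The last day of the objection period: Oct 17, 2019 + 64 days = Dec 20, 2019.
The last day of the waiting period: Dec 20, 2019 + 30 days = Jan 19, 2020.
The date closing becomes effective: 15 calendar days after Jan 19, 2020 is Feb 3, 2020.

Feb 3, 2020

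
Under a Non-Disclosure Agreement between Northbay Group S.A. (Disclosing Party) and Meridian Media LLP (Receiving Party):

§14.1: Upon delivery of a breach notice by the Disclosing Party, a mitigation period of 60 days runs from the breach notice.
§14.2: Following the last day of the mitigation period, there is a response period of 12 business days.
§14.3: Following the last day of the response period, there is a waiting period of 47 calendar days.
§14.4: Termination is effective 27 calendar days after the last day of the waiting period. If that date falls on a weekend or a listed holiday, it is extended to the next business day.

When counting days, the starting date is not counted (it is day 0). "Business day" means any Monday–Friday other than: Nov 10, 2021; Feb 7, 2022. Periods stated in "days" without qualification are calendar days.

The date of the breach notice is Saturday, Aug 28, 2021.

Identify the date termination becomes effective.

The last day of the mitigation period: Aug 28, 2021 + 60 days = Oct 27, 2021.
The last day of the response period: counting 12 business days from Wednesday, Oct 27, 2021 (Oct 28, Oct 29, Nov 1, Nov 2, …, Nov 11, Nov 12, Nov 15, skipping weekends and the listed holiday on Nov 10) reaches Monday, Nov 15, 2021.
Adding 47 calendar days to Nov 15, 2021 gives Jan 1, 2022, which is the last day of the waiting period.
The date termination becomes effective: Jan 1, 2022 + 27 days = Jan 28, 2022. Jan 28, 2022 is a Friday and is not a listed holiday, so no roll-forward applies.

Jan 28, 2022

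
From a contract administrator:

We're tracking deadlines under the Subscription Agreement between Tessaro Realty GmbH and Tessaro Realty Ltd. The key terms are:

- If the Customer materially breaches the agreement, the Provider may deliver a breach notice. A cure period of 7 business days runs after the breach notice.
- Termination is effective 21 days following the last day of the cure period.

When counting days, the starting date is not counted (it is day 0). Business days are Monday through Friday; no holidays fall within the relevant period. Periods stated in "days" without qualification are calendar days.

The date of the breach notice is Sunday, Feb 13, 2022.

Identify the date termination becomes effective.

From Sunday, Feb 13, 2022, 7 business days (Feb 14, Feb 15, Feb 16, Feb 17, Feb 18, Feb 21, Feb 22, skipping weekends) brings us to Tuesday, Feb 22, 2022, which is the last day of the cure period.
Adding 21 calendar days to Feb 22, 2022 gives Mar 15, 2022, which is the date termination becomes effective.

Mar 15, 2022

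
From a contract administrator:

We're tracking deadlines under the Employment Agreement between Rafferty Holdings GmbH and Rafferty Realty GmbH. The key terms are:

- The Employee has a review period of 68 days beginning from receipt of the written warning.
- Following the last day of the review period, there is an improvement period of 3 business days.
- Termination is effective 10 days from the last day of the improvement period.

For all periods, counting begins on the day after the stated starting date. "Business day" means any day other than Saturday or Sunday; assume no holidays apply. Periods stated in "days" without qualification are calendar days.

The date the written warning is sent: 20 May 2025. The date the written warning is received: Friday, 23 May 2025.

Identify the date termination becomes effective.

14 August 2025

Adding 68 calendar days to 23 May 2025 gives 30 July 2025, which is the last day of the review period.
From Wednesday, 30 July 2025, 3 business days (Jul 31, Aug 1, Aug 4, skipping weekends) brings us to Monday, 4 August 2025, which is the last day of the improvement period.
The date termination becomes effective: 10 calendar days after 4 August 2025 is 14 August 2025.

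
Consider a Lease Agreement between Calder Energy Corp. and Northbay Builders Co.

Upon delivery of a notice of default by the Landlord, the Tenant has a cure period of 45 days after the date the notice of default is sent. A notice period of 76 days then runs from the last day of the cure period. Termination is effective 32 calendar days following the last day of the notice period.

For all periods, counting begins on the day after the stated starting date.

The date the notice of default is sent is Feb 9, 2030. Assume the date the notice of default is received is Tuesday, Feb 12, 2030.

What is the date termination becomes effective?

The last day of the cure period: Feb 9, 2030 + 45 days = Mar 26, 2030.
The last day of the notice period: 76 calendar days after Mar 26, 2030 is Jun 10, 2030.
Adding 32 calendar days to Jun 10, 2030 gives Jul 12, 2030, which is the date termination becomes effective.

Jul 12, 2030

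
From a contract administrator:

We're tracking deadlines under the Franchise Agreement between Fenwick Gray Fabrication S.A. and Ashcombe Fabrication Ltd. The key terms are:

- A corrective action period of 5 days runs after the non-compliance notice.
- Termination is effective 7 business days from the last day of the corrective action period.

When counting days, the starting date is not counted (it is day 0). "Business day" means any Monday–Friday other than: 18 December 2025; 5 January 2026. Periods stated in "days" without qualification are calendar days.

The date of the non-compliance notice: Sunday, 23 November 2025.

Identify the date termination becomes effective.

Adding 5 calendar days to 23 November 2025 gives 28 November 2025, which is the last day of the corrective action period.
The date termination becomes effective: 7 business days after Friday, 28 November 2025, skipping weekends — Dec 1, Dec 2, Dec 3, Dec 4, Dec 5, Dec 8, Dec 9 — lands on Tuesday, 9 December 2025.

9 December 2025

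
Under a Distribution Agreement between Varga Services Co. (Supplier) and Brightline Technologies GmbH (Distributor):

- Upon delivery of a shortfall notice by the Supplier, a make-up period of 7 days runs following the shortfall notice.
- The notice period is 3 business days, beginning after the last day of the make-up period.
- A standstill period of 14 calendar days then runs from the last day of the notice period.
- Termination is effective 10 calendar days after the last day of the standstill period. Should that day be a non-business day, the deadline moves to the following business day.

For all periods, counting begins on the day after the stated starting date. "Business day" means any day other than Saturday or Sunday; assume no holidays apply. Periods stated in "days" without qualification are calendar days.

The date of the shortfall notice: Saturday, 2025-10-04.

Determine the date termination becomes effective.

2025-11-10

The last day of the make-up period: 7 calendar days after 2025-10-04 is 2025-10-11.
From Saturday, 2025-10-11, 3 business days (Oct 13, Oct 14, Oct 15, skipping weekends) brings us to Wednesday, 2025-10-15, which is the last day of the notice period.
The last day of the standstill period: 2025-10-15 + 14 days = 2025-10-29.
Adding 10 calendar days to 2025-10-29 gives 2025-11-08, which is the date termination becomes effective. That falls on a Saturday, so it rolls to the next business day, Monday, 2025-11-10.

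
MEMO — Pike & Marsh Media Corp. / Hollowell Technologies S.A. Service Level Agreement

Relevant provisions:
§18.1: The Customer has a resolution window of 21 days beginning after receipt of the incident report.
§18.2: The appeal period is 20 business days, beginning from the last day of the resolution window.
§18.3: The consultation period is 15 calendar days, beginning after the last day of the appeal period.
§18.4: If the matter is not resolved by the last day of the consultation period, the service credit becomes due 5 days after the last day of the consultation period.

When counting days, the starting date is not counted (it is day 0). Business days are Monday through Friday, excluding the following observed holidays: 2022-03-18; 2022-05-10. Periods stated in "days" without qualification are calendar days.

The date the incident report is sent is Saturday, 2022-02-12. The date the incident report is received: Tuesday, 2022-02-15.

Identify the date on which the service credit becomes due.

2022-04-26

The last day of the resolution window: 2022-02-15 + 21 days = 2022-03-08.
From Tuesday, 2022-03-08, 20 business days (Mar 9, Mar 10, Mar 11, Mar 14, …, Apr 4, Apr 5, Apr 6, skipping weekends and the listed holiday on Mar 18) brings us to Wednesday, 2022-04-06, which is the last day of the appeal period.
The last day of the consultation period: 2022-04-06 + 15 days = 2022-04-21.
Adding 5 calendar days to 2022-04-21 gives 2022-04-26, which is the date on which the service credit becomes due.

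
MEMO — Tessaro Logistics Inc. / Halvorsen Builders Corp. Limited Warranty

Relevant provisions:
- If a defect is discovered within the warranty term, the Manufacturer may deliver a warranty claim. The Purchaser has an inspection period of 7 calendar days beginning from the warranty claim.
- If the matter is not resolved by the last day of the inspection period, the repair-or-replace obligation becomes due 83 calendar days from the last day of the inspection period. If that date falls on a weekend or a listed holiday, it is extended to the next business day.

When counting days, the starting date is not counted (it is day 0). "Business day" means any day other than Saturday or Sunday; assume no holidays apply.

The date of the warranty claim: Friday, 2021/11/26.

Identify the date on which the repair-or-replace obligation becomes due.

The last day of the inspection period: 7 calendar days after 2021/11/26 is 2021/12/03.
The date on which the repair-or-replace obligation becomes due: 2021/12/03 + 83 days = 2022/02/24. 2022/02/24 is a Thursday, so no roll-forward applies.

2022/02/24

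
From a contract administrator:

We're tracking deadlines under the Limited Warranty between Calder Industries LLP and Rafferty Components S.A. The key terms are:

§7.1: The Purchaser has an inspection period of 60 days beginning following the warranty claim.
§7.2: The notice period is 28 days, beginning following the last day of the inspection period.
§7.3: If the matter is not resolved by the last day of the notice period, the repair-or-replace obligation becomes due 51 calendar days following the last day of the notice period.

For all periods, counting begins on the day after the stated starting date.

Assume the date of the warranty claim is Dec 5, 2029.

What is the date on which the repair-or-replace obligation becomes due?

Apr 23, 2030

Adding 60 calendar days to Dec 5, 2029 gives Feb 3, 2030, which is the last day of the inspection period.
The last day of the notice period: Feb 3, 2030 + 28 days = Mar 3, 2030.
The date on which the repair-or-replace obligation becomes due: Mar 3, 2030 + 51 days = Apr 23, 2030.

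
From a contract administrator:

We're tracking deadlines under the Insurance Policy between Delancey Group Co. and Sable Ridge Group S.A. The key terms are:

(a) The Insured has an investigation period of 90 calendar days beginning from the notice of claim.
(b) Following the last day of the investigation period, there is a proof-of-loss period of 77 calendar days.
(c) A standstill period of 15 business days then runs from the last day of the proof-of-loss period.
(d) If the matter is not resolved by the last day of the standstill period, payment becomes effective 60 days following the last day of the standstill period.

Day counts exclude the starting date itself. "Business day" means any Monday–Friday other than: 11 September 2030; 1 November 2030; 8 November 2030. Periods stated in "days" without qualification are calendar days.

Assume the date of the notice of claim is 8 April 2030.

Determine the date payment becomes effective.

10 December 2030

The last day of the investigation period: 8 April 2030 + 90 days = 7 July 2030.
The last day of the proof-of-loss period: 7 July 2030 + 77 days = 22 September 2030.
The last day of the standstill period: counting 15 business days from Sunday, 22 September 2030 (Sep 23, Sep 24, Sep 25, Sep 26, …, Oct 9, Oct 10, Oct 11, skipping weekends) reaches Friday, 11 October 2030.
The date payment becomes effective: 11 October 2030 + 60 days = 10 December 2030.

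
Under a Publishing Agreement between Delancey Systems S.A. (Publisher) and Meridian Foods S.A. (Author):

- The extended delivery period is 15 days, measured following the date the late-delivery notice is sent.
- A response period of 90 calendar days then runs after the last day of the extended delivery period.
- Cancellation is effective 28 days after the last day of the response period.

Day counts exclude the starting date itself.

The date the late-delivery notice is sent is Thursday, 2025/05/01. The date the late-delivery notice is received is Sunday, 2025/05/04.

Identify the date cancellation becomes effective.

2025/09/11

The last day of the extended delivery period: 2025/05/01 + 15 days = 2025/05/16.
The last day of the response period: 90 calendar days after 2025/05/16 is 2025/08/14.
Adding 28 calendar days to 2025/08/14 gives 2025/09/11, which is the date cancellation becomes effective.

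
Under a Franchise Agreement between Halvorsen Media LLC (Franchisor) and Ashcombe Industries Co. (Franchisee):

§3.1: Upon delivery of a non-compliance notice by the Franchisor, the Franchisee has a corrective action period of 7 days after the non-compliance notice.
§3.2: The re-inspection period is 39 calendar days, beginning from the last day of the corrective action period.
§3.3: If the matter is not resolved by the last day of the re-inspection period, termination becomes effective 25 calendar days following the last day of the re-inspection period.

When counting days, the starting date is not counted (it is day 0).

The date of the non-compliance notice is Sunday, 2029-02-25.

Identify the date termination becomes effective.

2029-05-07

The last day of the corrective action period: 7 calendar days after 2029-02-25 is 2029-03-04.
The last day of the re-inspection period: 39 calendar days after 2029-03-04 is 2029-04-12.
Adding 25 calendar days to 2029-04-12 gives 2029-05-07, which is the date termination becomes effective.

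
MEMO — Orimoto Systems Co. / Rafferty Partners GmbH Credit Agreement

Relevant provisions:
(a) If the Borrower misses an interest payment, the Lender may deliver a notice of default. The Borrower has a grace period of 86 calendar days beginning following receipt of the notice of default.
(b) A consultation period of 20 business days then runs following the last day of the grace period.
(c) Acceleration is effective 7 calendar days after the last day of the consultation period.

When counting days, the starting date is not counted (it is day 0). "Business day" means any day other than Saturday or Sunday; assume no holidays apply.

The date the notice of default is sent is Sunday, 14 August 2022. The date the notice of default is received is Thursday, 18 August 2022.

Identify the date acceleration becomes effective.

Adding 86 calendar days to 18 August 2022 gives 12 November 2022, which is the last day of the grace period.
The last day of the consultation period: counting 20 business days from Saturday, 12 November 2022 (Nov 14, Nov 15, Nov 16, Nov 17, …, Dec 7, Dec 8, Dec 9, skipping weekends) reaches Friday, 9 December 2022.
The date acceleration becomes effective: 7 calendar days after 9 December 2022 is 16 December 2022.

16 December 2022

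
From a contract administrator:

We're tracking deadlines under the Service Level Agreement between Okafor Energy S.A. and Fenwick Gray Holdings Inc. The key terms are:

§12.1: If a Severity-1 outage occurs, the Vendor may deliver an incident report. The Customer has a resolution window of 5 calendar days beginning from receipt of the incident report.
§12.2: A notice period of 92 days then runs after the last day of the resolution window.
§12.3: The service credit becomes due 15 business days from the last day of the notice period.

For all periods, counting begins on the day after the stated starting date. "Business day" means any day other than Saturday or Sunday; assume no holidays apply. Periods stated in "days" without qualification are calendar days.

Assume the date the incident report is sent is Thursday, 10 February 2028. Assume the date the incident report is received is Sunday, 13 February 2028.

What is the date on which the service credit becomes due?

The last day of the resolution window: 5 calendar days after 13 February 2028 is 18 February 2028.
The last day of the notice period: 92 calendar days after 18 February 2028 is 20 May 2028.
From Saturday, 20 May 2028, 15 business days (May 22, May 23, May 24, May 25, …, Jun 7, Jun 8, Jun 9, skipping weekends) brings us to Friday, 9 June 2028, which is the date on which the service credit becomes due.

9 June 2028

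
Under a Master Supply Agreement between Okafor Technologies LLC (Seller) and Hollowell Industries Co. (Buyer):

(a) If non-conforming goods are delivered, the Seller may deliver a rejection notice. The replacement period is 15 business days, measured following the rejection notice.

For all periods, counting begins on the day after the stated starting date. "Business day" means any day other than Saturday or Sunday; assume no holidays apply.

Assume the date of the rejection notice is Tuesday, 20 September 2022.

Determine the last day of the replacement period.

From Tuesday, 20 September 2022, 15 business days (Sep 21, Sep 22, Sep 23, Sep 26, …, Oct 7, Oct 10, Oct 11, skipping weekends) brings us to Tuesday, 11 October 2022, which is the last day of the replacement period.

11 October 2022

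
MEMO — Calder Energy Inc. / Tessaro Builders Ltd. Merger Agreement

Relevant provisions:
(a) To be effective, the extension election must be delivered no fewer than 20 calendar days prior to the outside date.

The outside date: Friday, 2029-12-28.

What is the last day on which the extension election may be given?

2029-12-08

2029-12-28 minus 20 days is 2029-12-08.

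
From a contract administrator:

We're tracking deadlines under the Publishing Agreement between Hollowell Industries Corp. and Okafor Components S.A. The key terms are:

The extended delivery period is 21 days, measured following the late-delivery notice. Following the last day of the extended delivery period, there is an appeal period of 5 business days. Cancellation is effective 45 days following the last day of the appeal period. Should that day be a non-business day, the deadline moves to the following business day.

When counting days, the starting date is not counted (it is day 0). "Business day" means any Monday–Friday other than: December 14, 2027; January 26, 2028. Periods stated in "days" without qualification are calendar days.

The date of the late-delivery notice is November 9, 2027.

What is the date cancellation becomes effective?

The last day of the extended delivery period: 21 calendar days after November 9, 2027 is November 30, 2027.
The last day of the appeal period: counting 5 business days from Tuesday, November 30, 2027 (Dec 1, Dec 2, Dec 3, Dec 6, Dec 7, skipping weekends) reaches Tuesday, December 7, 2027.
Adding 45 calendar days to December 7, 2027 gives January 21, 2028, which is the date cancellation becomes effective. January 21, 2028 is a Friday and is not a listed holiday, so no roll-forward applies.

January 21, 2028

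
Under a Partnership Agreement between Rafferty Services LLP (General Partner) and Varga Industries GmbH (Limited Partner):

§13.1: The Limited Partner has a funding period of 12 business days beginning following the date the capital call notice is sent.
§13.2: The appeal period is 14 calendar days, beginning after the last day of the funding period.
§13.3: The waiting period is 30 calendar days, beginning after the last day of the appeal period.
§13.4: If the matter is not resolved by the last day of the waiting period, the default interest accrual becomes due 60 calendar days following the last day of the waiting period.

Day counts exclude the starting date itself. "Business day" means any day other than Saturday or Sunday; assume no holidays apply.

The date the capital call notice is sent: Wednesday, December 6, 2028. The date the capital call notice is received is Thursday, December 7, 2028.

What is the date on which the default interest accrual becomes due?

The last day of the funding period: 12 business days after Wednesday, December 6, 2028, skipping weekends — Dec 7, Dec 8, Dec 11, Dec 12, …, Dec 20, Dec 21, Dec 22 — lands on Friday, December 22, 2028.
Adding 14 calendar days to December 22, 2028 gives January 5, 2029, which is the last day of the appeal period.
Adding 30 calendar days to January 5, 2029 gives February 4, 2029, which is the last day of the waiting period.
The date on which the default interest accrual becomes due: February 4, 2029 + 60 days = April 5, 2029.

April 5, 2029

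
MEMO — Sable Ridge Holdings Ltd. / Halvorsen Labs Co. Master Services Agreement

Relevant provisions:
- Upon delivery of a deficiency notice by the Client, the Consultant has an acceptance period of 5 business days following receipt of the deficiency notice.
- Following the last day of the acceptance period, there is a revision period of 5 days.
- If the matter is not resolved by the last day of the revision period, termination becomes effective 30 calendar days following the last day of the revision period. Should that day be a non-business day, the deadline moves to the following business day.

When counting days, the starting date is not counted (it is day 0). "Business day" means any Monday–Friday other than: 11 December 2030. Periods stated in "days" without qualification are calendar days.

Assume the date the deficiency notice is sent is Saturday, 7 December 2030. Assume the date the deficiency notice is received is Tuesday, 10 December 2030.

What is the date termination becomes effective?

22 January 2031

The last day of the acceptance period: counting 5 business days from Tuesday, 10 December 2030 (Dec 12, Dec 13, Dec 16, Dec 17, Dec 18, skipping weekends and the listed holiday on Dec 11) reaches Wednesday, 18 December 2030.
Adding 5 calendar days to 18 December 2030 gives 23 December 2030, which is the last day of the revision period.
The date termination becomes effective: 23 December 2030 + 30 days = 22 January 2031. 22 January 2031 is a Wednesday and is not a listed holiday, so no roll-forward applies.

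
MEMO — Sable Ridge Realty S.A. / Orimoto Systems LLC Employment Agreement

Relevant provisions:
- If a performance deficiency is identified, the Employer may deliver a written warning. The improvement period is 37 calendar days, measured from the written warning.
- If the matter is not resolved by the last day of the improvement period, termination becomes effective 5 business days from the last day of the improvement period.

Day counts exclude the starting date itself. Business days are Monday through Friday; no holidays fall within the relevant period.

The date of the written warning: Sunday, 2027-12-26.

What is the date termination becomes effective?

2028-02-08

The last day of the improvement period: 2027-12-26 + 37 days = 2028-02-01.
The date termination becomes effective: 5 business days after Tuesday, 2028-02-01, skipping weekends — Feb 2, Feb 3, Feb 4, Feb 7, Feb 8 — lands on Tuesday, 2028-02-08.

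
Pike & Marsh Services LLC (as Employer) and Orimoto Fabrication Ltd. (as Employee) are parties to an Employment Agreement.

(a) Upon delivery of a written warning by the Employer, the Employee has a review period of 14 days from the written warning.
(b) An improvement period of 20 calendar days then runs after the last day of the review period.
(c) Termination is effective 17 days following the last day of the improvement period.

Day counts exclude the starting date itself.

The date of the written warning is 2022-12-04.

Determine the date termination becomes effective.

2023-01-24

The last day of the review period: 2022-12-04 + 14 days = 2022-12-18.
Adding 20 calendar days to 2022-12-18 gives 2023-01-07, which is the last day of the improvement period.
Adding 17 calendar days to 2023-01-07 gives 2023-01-24, which is the date termination becomes effective.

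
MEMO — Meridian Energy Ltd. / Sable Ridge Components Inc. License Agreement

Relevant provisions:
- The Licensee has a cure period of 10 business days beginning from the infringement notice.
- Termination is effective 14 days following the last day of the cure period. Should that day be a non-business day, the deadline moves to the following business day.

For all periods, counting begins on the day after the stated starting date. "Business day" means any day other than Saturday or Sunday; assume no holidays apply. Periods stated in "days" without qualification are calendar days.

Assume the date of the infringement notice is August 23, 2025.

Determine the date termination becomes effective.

September 19, 2025

The last day of the cure period: counting 10 business days from Saturday, August 23, 2025 (Aug 25, Aug 26, Aug 27, Aug 28, Aug 29, Sep 1, Sep 2, Sep 3, Sep 4, Sep 5, skipping weekends) reaches Friday, September 5, 2025.
The date termination becomes effective: September 5, 2025 + 14 days = September 19, 2025. September 19, 2025 is a Friday, so no roll-forward applies.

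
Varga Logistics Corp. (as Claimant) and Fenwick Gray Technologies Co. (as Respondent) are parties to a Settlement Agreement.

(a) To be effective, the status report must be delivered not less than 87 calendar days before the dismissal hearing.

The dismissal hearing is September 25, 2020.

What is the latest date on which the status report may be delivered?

September 25, 2020 minus 87 days is June 30, 2020.

June 30, 2020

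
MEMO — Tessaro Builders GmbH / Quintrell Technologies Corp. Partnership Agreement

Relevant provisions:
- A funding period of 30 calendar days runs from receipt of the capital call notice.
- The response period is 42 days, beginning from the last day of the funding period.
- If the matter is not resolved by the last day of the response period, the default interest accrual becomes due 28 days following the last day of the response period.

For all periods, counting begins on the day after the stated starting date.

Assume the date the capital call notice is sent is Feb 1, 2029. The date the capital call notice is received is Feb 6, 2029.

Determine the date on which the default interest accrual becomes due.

Adding 30 calendar days to Feb 6, 2029 gives Mar 8, 2029, which is the last day of the funding period.
Adding 42 calendar days to Mar 8, 2029 gives Apr 19, 2029, which is the last day of the response period.
Adding 28 calendar days to Apr 19, 2029 gives May 17, 2029, which is the date on which the default interest accrual becomes due.

May 17, 2029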